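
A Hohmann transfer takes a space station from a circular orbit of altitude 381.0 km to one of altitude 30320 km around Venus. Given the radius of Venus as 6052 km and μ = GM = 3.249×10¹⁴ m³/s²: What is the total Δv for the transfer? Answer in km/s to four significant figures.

r₁ = 6052 + 381.0 = 6433.0 km = 6.4330×10⁶ m.
r₂ = 6052 + 30320 = 36372 km = 3.6372×10⁷ m.
Transfer ellipse a_t = (r₁ + r₂)/2 = 2.140×10⁷ m.
At r₁: circular v_c1 = √(μ/r₁) = 7107 m/s; transfer-periapsis v_p = √[μ(2/r₁ − 1/a_t)] = 9264 m/s.
Δv₁ = v_p − v_c1 = 2158 m/s.
At r₂: circular v_c2 = √(μ/r₂) = 2989 m/s; transfer-apoapsis v_a = √[μ(2/r₂ − 1/a_t)] = 1639 m/s.
Δv₂ = v_c2 − v_a = 1350 m/s.
Total Δv = Δv₁ + Δv₂ = 3508 m/s = 3.508 km/s.

Δv_total ≈ 3.508 km/s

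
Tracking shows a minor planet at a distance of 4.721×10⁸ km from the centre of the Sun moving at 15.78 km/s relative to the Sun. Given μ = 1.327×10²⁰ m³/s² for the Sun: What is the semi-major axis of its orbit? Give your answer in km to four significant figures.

r = 4.721×10¹¹ m.
Vis-viva rearranged: 1/a = 2/r − v²/μ = 4.236×10⁻¹² − 1.876×10⁻¹² = 2.360×10⁻¹² m⁻¹.
a = 4.237×10¹¹ m = 4.2374×10⁸ km.

a ≈ 4.237×10⁸ km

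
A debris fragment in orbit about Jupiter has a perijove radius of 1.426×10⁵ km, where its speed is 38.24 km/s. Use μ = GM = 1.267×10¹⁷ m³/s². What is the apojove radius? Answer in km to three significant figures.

r_p = 1.426×10⁸ m.
Specific energy ε = v²/2 − μ/r = -1.574×10⁸ J/kg, so a = −μ/(2ε) = 4.026×10⁸ m.
The apsides satisfy r_p + r_a = 2a, so the apojove radius is 2a − r_p = 6.626×10⁸ m = 6.6261×10⁵ km.

apojove radius ≈ 6.63×10⁵ km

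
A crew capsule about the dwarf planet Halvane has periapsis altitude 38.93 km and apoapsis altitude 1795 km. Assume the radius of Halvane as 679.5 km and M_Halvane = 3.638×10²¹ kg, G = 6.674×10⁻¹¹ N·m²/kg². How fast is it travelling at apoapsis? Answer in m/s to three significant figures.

μ = GM = 6.674×10⁻¹¹ × 3.638×10²¹ = 2.428×10¹¹ m³/s².
r_p = 679.5 + 38.93 = 718.43 km = 7.1843×10⁵ m.
r_a = 679.5 + 1795 = 2474.5 km = 2.4745×10⁶ m.
Semi-major axis a = (r_p + r_a)/2 = 1596.5 km = 1.596×10⁶ m.
Vis-viva: v² = μ(2/r − 1/a) = 2.428×10¹¹ × (8.082×10⁻⁷ − 6.264×10⁻⁷) = 4.416×10⁴ m²/s².
v = 210.1 m/s.

v ≈ 210 m/s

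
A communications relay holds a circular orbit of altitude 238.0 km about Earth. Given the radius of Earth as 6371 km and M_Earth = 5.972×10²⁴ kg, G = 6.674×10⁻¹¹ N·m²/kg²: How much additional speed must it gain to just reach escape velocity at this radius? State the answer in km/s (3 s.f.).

μ = GM = 6.674×10⁻¹¹ × 5.972×10²⁴ = 3.986×10¹⁴ m³/s².
r = 6371 + 238.0 = 6609.0 km = 6.6090×10⁶ m.
Circular speed v_c = √(μ/r) = 7766 m/s.
Escape speed v_esc = √(2μ/r) = √2 × v_c = 10980 m/s.
Δv = v_esc − v_c = 3217 m/s = 3.217 km/s.

Δv ≈ 3.22 km/s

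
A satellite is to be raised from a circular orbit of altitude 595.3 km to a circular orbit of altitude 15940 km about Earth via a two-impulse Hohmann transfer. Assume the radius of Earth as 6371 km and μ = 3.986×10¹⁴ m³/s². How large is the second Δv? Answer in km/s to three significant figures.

r₁ = 6371 + 595.3 = 6966.3 km = 6.9663×10⁶ m.
r₂ = 6371 + 15940 = 22311 km = 2.2311×10⁷ m.
Transfer ellipse a_t = (r₁ + r₂)/2 = 1.464×10⁷ m.
At r₁: circular v_c1 = √(μ/r₁) = 7564 m/s; transfer-perigee v_p = √[μ(2/r₁ − 1/a_t)] = 9338 m/s.
At r₂: circular v_c2 = √(μ/r₂) = 4227 m/s; transfer-apogee v_a = √[μ(2/r₂ − 1/a_t)] = 2916 m/s.
Δv₂ = v_c2 − v_a = 1311 m/s.
= 1.311 km/s.

Δv ≈ 1.31 km/s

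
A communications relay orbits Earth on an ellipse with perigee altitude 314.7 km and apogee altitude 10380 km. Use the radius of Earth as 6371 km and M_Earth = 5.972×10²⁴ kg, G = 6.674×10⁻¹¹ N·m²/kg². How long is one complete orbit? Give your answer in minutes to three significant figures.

μ = GM = 6.674×10⁻¹¹ × 5.972×10²⁴ = 3.986×10¹⁴ m³/s².
r_p = 6371 + 314.7 = 6685.7 km = 6.6857×10⁶ m.
r_a = 6371 + 10380 = 16751 km = 1.6751×10⁷ m.
Semi-major axis a = (r_p + r_a)/2 = (6685.7 + 16751)/2 = 11718 km = 1.172×10⁷ m.
By Kepler's third law T = 2π√(a³/μ) = 2π × 2.009×10³ = 1.262×10⁴ s.
= 210.4 minutes.

T ≈ 210 minutes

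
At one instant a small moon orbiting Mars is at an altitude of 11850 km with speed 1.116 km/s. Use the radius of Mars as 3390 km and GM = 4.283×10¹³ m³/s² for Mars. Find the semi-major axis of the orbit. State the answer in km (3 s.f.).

r = 3390 + 11850 = 15240 km = 1.524×10⁷ m.
Vis-viva rearranged: 1/a = 2/r − v²/μ = 1.312×10⁻⁷ − 2.908×10⁻⁸ = 1.022×10⁻⁷ m⁻¹.
a = 9.789×10⁶ m = 9789.1 km.

a ≈ 9790 km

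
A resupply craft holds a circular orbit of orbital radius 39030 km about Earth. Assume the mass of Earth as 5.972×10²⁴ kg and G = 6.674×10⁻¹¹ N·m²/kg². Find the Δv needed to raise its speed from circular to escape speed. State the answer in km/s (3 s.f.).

Δv ≈ 1.32 km/s

μ = GM = 6.674×10⁻¹¹ × 5.972×10²⁴ = 3.986×10¹⁴ m³/s².
r = 39030 km = 3.903×10⁷ m.
Circular speed v_c = √(μ/r) = 3196 m/s.
Escape speed v_esc = √(2μ/r) = √2 × v_c = 4519 m/s.
Δv = v_esc − v_c = 1324 m/s = 1.324 km/s.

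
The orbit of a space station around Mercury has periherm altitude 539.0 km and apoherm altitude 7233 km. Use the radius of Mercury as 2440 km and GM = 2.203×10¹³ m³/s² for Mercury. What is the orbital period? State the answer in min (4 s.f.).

r_p = 2440 + 539.0 = 2979.0 km = 2.9790×10⁶ m.
r_a = 2440 + 7233 = 9673.0 km = 9.6730×10⁶ m.
Semi-major axis a = (r_p + r_a)/2 = (2979.0 + 9673.0)/2 = 6326.0 km = 6.326×10⁶ m.
By Kepler's third law T = 2π√(a³/μ) = 2π × 3.390×10³ = 2.130×10⁴ s.
= 355.0 min.

T ≈ 355.0 min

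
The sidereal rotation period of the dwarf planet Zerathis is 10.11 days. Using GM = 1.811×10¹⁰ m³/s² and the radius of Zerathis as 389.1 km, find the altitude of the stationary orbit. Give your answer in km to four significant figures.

T = 10.11 days = 8.735×10⁵ s.
A synchronous orbit has period T, so by Kepler's third law a = (μT²/4π²)^(1/3).
μT²/4π² = 1.811×10¹⁰ × (8.735×10⁵)² / 39.48 = 3.500×10²⁰ m³.
a = 7.047×10⁶ m = 7047.4 km.
Altitude h = a − R = 7047.4 − 389.1 = 6658.3 km.

h_sync ≈ 6658 km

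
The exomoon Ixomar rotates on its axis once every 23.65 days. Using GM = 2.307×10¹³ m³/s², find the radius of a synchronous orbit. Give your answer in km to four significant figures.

r_sync ≈ 1.346×10⁵ km

T = 23.65 days = 2.043×10⁶ s.
A synchronous orbit has period T, so by Kepler's third law a = (μT²/4π²)^(1/3).
μT²/4π² = 2.307×10¹³ × (2.043×10⁶)² / 39.48 = 2.440×10²⁴ m³.
a = 1.346×10⁸ m = 1.3463×10⁵ km.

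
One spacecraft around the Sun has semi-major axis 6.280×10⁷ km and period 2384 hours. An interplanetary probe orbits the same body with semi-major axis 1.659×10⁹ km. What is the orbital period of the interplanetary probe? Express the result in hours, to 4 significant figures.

Kepler's third law: T² ∝ a³, so T₂ = T₁ (a₂/a₁)^(3/2).
a₂/a₁ = 26.42, (a₂/a₁)^(3/2) = 135.8.
T₂ = 2384 × 135.8 = 3.237×10⁵ hours.

T₂ ≈ 3.237×10⁵ hours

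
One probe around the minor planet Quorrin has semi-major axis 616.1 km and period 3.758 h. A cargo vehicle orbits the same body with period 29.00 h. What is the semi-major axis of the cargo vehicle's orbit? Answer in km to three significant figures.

a₂ ≈ 2410 km

Kepler's third law: a³ ∝ T², so a₂ = a₁ (T₂/T₁)^(2/3).
T₂/T₁ = 7.717, (T₂/T₁)^(2/3) = 3.905.
a₂ = 616.1 × 3.905 = 2406 km.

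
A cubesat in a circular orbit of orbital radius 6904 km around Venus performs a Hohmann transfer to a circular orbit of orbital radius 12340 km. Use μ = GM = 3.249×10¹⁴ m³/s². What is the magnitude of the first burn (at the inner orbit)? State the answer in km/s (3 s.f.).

Δv ≈ 0.909 km/s

r₁ = 6904 km = 6.904×10⁶ m.
r₂ = 12340 km = 1.234×10⁷ m.
Transfer ellipse a_t = (r₁ + r₂)/2 = 9.622×10⁶ m.
At r₁: circular v_c1 = √(μ/r₁) = 6860 m/s; transfer-periapsis v_p = √[μ(2/r₁ − 1/a_t)] = 7769 m/s.
Δv₁ = v_p − v_c1 = 908.7 m/s.
= 0.9087 km/s.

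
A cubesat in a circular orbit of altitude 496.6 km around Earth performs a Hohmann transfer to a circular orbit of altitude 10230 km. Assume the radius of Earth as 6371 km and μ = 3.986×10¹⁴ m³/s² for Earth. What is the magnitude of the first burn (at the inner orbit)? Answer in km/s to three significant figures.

Δv ≈ 1.44 km/s

r₁ = 6371 + 496.6 = 6867.6 km = 6.8676×10⁶ m.
r₂ = 6371 + 10230 = 16601 km = 1.6601×10⁷ m.
Transfer ellipse a_t = (r₁ + r₂)/2 = 1.173×10⁷ m.
At r₁: circular v_c1 = √(μ/r₁) = 7618 m/s; transfer-perigee v_p = √[μ(2/r₁ − 1/a_t)] = 9062 m/s.
Δv₁ = v_p − v_c1 = 1443 m/s.
= 1.443 km/s.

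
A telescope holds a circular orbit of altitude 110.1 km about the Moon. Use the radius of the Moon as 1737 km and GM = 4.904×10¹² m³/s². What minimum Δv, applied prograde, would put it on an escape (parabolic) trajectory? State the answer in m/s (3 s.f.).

r = 1737 + 110.1 = 1847.1 km = 1.8471×10⁶ m.
Circular speed v_c = √(μ/r) = 1629 m/s.
Escape speed v_esc = √(2μ/r) = √2 × v_c = 2304 m/s.
Δv = v_esc − v_c = 674.9 m/s.

Δv ≈ 675 m/s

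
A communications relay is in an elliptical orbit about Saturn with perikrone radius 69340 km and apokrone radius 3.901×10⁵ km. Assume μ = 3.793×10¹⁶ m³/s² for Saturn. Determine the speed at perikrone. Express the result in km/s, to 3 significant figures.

Semi-major axis a = (r_p + r_a)/2 = 2.2972×10⁵ km = 2.297×10⁸ m.
Vis-viva: v² = μ(2/r − 1/a) = 3.793×10¹⁶ × (2.884×10⁻⁸ − 4.353×10⁻⁹) = 9.289×10⁸ m²/s².
v = 30480 m/s = 30.48 km/s.

v ≈ 30.5 km/s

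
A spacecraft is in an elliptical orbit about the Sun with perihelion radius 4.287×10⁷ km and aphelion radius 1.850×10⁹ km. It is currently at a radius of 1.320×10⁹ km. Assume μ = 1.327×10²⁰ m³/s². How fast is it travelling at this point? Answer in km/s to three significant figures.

v ≈ 7.80 km/s

Semi-major axis a = (r_p + r_a)/2 = 9.4644×10⁸ km = 9.464×10¹¹ m.
Vis-viva: v² = μ(2/r − 1/a) = 1.327×10²⁰ × (1.515×10⁻¹² − 1.057×10⁻¹²) = 6.085×10⁷ m²/s².
v = 7801 m/s = 7.801 km/s.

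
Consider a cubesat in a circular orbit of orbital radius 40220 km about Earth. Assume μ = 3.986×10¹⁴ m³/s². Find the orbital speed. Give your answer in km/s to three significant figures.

v ≈ 3.15 km/s

r = 40220 km = 4.022×10⁷ m.
For a circular orbit v = √(μ/r) = √(3.986×10¹⁴ / 4.022×10⁷) = √(9.910×10⁶) = 3148 m/s.
That is 3.148 km/s.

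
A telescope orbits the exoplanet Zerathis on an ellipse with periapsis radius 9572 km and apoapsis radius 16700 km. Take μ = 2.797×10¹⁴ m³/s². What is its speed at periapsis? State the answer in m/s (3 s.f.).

Semi-major axis a = (r_p + r_a)/2 = 13136 km = 1.314×10⁷ m.
Vis-viva: v² = μ(2/r − 1/a) = 2.797×10¹⁴ × (2.089×10⁻⁷ − 7.613×10⁻⁸) = 3.715×10⁷ m²/s².
v = 6095 m/s.

v ≈ 6090 m/s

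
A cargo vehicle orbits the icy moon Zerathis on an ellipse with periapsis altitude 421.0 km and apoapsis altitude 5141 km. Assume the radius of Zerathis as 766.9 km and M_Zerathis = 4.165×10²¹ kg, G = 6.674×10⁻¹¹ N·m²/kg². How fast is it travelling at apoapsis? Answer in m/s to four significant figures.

v ≈ 125.5 m/s

μ = GM = 6.674×10⁻¹¹ × 4.165×10²¹ = 2.780×10¹¹ m³/s².
r_p = 766.9 + 421.0 = 1187.9 km = 1.1879×10⁶ m.
r_a = 766.9 + 5141 = 5907.9 km = 5.9079×10⁶ m.
Semi-major axis a = (r_p + r_a)/2 = 3547.9 km = 3.548×10⁶ m.
Vis-viva: v² = μ(2/r − 1/a) = 2.780×10¹¹ × (3.385×10⁻⁷ − 2.819×10⁻⁷) = 1.575×10⁴ m²/s².
v = 125.5 m/s.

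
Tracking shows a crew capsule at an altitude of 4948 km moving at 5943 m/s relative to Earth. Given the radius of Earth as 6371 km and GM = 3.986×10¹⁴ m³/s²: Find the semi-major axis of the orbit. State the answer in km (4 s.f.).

r = 6371 + 4948 = 11319 km = 1.132×10⁷ m.
Vis-viva rearranged: 1/a = 2/r − v²/μ = 1.767×10⁻⁷ − 8.861×10⁻⁸ = 8.809×10⁻⁸ m⁻¹.
a = 1.135×10⁷ m = 11353 km.

a ≈ 11350 km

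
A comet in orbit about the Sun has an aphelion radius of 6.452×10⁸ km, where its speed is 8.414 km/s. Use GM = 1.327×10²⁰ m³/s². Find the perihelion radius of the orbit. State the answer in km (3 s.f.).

perihelion radius ≈ 1.34×10⁸ km

r_a = 6.452×10¹¹ m.
Specific energy ε = v²/2 − μ/r = -1.703×10⁸ J/kg, so a = −μ/(2ε) = 3.897×10¹¹ m.
The apsides satisfy r_p + r_a = 2a, so the perihelion radius is 2a − r_a = 1.341×10¹¹ m = 1.3413×10⁸ km.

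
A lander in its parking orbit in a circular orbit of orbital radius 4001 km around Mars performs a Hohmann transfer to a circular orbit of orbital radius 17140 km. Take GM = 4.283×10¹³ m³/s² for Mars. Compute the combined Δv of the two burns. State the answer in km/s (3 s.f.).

Δv_total ≈ 1.50 km/s

r₁ = 4001 km = 4.001×10⁶ m.
r₂ = 17140 km = 1.714×10⁷ m.
Transfer ellipse a_t = (r₁ + r₂)/2 = 1.057×10⁷ m.
At r₁: circular v_c1 = √(μ/r₁) = 3272 m/s; transfer-periapsis v_p = √[μ(2/r₁ − 1/a_t)] = 4166 m/s.
Δv₁ = v_p − v_c1 = 894.4 m/s.
At r₂: circular v_c2 = √(μ/r₂) = 1581 m/s; transfer-apoapsis v_a = √[μ(2/r₂ − 1/a_t)] = 972.5 m/s.
Δv₂ = v_c2 − v_a = 608.2 m/s.
Total Δv = Δv₁ + Δv₂ = 1503 m/s = 1.503 km/s.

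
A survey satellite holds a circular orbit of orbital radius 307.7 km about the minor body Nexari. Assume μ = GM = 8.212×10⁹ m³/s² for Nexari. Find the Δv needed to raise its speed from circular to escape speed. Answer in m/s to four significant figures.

r = 307.7 km = 3.077×10⁵ m.
Circular speed v_c = √(μ/r) = 163.4 m/s.
Escape speed v_esc = √(2μ/r) = √2 × v_c = 231.0 m/s.
Δv = v_esc − v_c = 67.67 m/s.

Δv ≈ 67.67 m/s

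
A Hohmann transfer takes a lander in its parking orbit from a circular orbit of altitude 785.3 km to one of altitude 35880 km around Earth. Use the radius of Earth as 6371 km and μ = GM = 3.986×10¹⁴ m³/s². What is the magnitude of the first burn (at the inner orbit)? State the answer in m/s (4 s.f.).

r₁ = 6371 + 785.3 = 7156.3 km = 7.1563×10⁶ m.
r₂ = 6371 + 35880 = 42251 km = 4.2251×10⁷ m.
Transfer ellipse a_t = (r₁ + r₂)/2 = 2.470×10⁷ m.
At r₁: circular v_c1 = √(μ/r₁) = 7463 m/s; transfer-perigee v_p = √[μ(2/r₁ − 1/a_t)] = 9760 m/s.
Δv₁ = v_p − v_c1 = 2297 m/s.

Δv ≈ 2297 m/s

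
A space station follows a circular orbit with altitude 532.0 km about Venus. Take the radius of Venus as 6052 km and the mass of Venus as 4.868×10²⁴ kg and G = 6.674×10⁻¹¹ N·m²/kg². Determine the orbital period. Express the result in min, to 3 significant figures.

T ≈ 98.2 min

μ = GM = 6.674×10⁻¹¹ × 4.868×10²⁴ = 3.249×10¹⁴ m³/s².
r = 6052 + 532.0 = 6584.0 km = 6.5840×10⁶ m.
Kepler's third law: T = 2π√(r³/μ) = 2π√((6.584×10⁶)³ / 3.249×10¹⁴).
r³/μ = 8.785×10⁵ s², so T = 2π × 9.373×10² = 5.889×10³ s.
Converting: 5.889×10³ s ÷ 60.00 = 98.15 min.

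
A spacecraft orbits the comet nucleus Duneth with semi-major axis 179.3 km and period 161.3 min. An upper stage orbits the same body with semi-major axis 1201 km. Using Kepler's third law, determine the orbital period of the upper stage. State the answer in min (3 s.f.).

T₂ ≈ 2800 min

Kepler's third law: T² ∝ a³, so T₂ = T₁ (a₂/a₁)^(3/2).
a₂/a₁ = 6.698, (a₂/a₁)^(3/2) = 17.34.
T₂ = 161.3 × 17.34 = 2796 min.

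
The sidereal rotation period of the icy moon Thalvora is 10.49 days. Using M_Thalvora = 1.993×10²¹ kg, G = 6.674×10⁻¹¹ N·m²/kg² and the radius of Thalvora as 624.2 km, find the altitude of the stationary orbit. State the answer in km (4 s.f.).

h_sync ≈ 13420 km

μ = GM = 6.674×10⁻¹¹ × 1.993×10²¹ = 1.330×10¹¹ m³/s².
T = 10.49 days = 9.063×10⁵ s.
A synchronous orbit has period T, so by Kepler's third law a = (μT²/4π²)^(1/3).
μT²/4π² = 1.330×10¹¹ × (9.063×10⁵)² / 39.48 = 2.768×10²¹ m³.
a = 1.404×10⁷ m = 14040 km.
Altitude h = a − R = 14040 − 624.2 = 13416 km.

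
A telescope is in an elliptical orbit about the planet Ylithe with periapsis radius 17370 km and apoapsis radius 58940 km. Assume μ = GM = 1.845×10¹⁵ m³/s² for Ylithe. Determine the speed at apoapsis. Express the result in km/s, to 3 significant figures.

v ≈ 3.78 km/s

Semi-major axis a = (r_p + r_a)/2 = 38155 km = 3.816×10⁷ m.
Vis-viva: v² = μ(2/r − 1/a) = 1.845×10¹⁵ × (3.393×10⁻⁸ − 2.621×10⁻⁸) = 1.425×10⁷ m²/s².
v = 3775 m/s = 3.775 km/s.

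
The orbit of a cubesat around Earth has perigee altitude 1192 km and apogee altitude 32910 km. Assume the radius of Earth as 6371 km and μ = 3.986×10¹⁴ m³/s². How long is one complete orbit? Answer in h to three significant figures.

r_p = 6371 + 1192 = 7563.0 km = 7.5630×10⁶ m.
r_a = 6371 + 32910 = 39281 km = 3.9281×10⁷ m.
Semi-major axis a = (r_p + r_a)/2 = (7563.0 + 39281)/2 = 23422 km = 2.342×10⁷ m.
By Kepler's third law T = 2π√(a³/μ) = 2π × 5.678×10³ = 3.567×10⁴ s.
= 9.909 h.

T ≈ 9.91 h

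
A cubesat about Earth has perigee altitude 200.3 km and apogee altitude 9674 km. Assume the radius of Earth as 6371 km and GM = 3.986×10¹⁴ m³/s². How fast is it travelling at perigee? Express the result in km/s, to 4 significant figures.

r_p = 6371 + 200.3 = 6571.3 km = 6.5713×10⁶ m.
r_a = 6371 + 9674 = 16045 km = 1.6045×10⁷ m.
Semi-major axis a = (r_p + r_a)/2 = 11308 km = 1.131×10⁷ m.
Vis-viva: v² = μ(2/r − 1/a) = 3.986×10¹⁴ × (3.044×10⁻⁷ − 8.843×10⁻⁸) = 8.607×10⁷ m²/s².
v = 9277 m/s = 9.277 km/s.

v ≈ 9.277 km/s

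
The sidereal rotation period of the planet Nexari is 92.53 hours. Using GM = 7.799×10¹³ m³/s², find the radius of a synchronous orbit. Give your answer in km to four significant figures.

T = 92.53 hours = 3.331×10⁵ s.
A synchronous orbit has period T, so by Kepler's third law a = (μT²/4π²)^(1/3).
μT²/4π² = 7.799×10¹³ × (3.331×10⁵)² / 39.48 = 2.192×10²³ m³.
a = 6.030×10⁷ m = 60295 km.

r_sync ≈ 60300 km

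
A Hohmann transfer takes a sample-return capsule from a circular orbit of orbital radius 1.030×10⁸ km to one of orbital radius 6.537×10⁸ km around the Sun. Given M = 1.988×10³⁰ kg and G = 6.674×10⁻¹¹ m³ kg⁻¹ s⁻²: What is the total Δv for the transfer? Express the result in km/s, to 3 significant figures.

Δv_total ≈ 18.1 km/s

μ = GM = 6.674×10⁻¹¹ × 1.988×10³⁰ = 1.327×10²⁰ m³/s².
r₁ = 1.030×10⁸ km = 1.030×10¹¹ m.
r₂ = 6.537×10⁸ km = 6.537×10¹¹ m.
Transfer ellipse a_t = (r₁ + r₂)/2 = 3.784×10¹¹ m.
At r₁: circular v_c1 = √(μ/r₁) = 35890 m/s; transfer-perihelion v_p = √[μ(2/r₁ − 1/a_t)] = 47180 m/s.
Δv₁ = v_p − v_c1 = 11290 m/s.
At r₂: circular v_c2 = √(μ/r₂) = 14250 m/s; transfer-aphelion v_a = √[μ(2/r₂ − 1/a_t)] = 7433 m/s.
Δv₂ = v_c2 − v_a = 6813 m/s.
Total Δv = Δv₁ + Δv₂ = 18100 m/s = 18.10 km/s.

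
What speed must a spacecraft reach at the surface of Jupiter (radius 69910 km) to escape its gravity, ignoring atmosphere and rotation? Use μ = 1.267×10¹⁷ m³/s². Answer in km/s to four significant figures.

r = R = 6.991×10⁷ m.
Escape speed v_esc = √(2μ/r) = √(2 × 1.267×10¹⁷ / 6.991×10⁷) = √(3.625×10⁹) = 60210 m/s.
= 60.21 km/s.

v_esc ≈ 60.21 km/s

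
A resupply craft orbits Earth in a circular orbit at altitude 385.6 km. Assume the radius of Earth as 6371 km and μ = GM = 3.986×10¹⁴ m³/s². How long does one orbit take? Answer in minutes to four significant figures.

r = 6371 + 385.6 = 6756.6 km = 6.7566×10⁶ m.
Kepler's third law: T = 2π√(r³/μ) = 2π√((6.757×10⁶)³ / 3.986×10¹⁴).
r³/μ = 7.738×10⁵ s², so T = 2π × 8.797×10² = 5.527×10³ s.
Converting: 5.527×10³ s ÷ 60.00 = 92.12 minutes.

T ≈ 92.12 minutes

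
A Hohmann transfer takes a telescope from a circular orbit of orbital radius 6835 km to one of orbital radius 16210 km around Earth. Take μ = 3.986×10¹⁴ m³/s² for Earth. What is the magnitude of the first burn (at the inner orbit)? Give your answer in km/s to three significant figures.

Δv ≈ 1.42 km/s

r₁ = 6835 km = 6.835×10⁶ m.
r₂ = 16210 km = 1.621×10⁷ m.
Transfer ellipse a_t = (r₁ + r₂)/2 = 1.152×10⁷ m.
At r₁: circular v_c1 = √(μ/r₁) = 7637 m/s; transfer-perigee v_p = √[μ(2/r₁ − 1/a_t)] = 9058 m/s.
Δv₁ = v_p − v_c1 = 1421 m/s.
= 1.421 km/s.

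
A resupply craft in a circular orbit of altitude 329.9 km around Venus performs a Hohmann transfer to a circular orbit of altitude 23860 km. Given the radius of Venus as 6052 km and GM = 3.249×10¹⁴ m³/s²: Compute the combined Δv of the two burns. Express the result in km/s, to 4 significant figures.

Δv_total ≈ 3.367 km/s

r₁ = 6052 + 329.9 = 6381.9 km = 6.3819×10⁶ m.
r₂ = 6052 + 23860 = 29912 km = 2.9912×10⁷ m.
Transfer ellipse a_t = (r₁ + r₂)/2 = 1.815×10⁷ m.
At r₁: circular v_c1 = √(μ/r₁) = 7135 m/s; transfer-periapsis v_p = √[μ(2/r₁ − 1/a_t)] = 9161 m/s.
Δv₁ = v_p − v_c1 = 2025 m/s.
At r₂: circular v_c2 = √(μ/r₂) = 3296 m/s; transfer-apoapsis v_a = √[μ(2/r₂ − 1/a_t)] = 1954 m/s.
Δv₂ = v_c2 − v_a = 1341 m/s.
Total Δv = Δv₁ + Δv₂ = 3367 m/s = 3.367 km/s.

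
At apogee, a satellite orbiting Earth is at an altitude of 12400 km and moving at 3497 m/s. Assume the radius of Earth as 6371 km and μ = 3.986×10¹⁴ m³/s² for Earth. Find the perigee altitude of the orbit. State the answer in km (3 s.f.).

r_a = 6371 + 12400 = 18771 km = 1.877×10⁷ m.
Specific energy ε = v²/2 − μ/r = -1.512×10⁷ J/kg, so a = −μ/(2ε) = 1.318×10⁷ m.
The apsides satisfy r_p + r_a = 2a, so the perigee radius is 2a − r_a = 7.591×10⁶ m = 7590.8 km.
Perigee altitude = 7590.8 − 6371 = 1219.8 km.

perigee altitude ≈ 1220 km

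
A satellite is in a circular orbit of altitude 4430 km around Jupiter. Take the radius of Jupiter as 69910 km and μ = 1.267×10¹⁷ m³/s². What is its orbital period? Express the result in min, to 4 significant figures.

r = 69910 + 4430 = 74340 km = 7.4340×10⁷ m.
Kepler's third law: T = 2π√(r³/μ) = 2π√((7.434×10⁷)³ / 1.267×10¹⁷).
r³/μ = 3.243×10⁶ s², so T = 2π × 1.801×10³ = 1.131×10⁴ s.
Converting: 1.131×10⁴ s ÷ 60.00 = 188.6 min.

T ≈ 188.6 min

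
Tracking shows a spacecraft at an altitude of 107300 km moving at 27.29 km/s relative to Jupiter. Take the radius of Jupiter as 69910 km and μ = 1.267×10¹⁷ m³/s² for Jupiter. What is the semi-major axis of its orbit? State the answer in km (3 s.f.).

r = 69910 + 107300 = 1.7721×10⁵ km = 1.772×10⁸ m.
Specific orbital energy ε = v²/2 − μ/r = (27290)²/2 − 1.267×10¹⁷/1.772×10⁸ = -3.426×10⁸ J/kg.
Since ε = −μ/(2a), a = −μ/(2ε) = 1.849×10⁸ m = 1.8491×10⁵ km.

a ≈ 1.85×10⁵ km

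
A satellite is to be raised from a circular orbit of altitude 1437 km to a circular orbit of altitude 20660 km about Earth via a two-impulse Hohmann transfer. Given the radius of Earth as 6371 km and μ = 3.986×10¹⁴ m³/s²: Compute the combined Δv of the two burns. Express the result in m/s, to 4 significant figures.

Δv_total ≈ 3025 m/s

r₁ = 6371 + 1437 = 7808.0 km = 7.8080×10⁶ m.
r₂ = 6371 + 20660 = 27031 km = 2.7031×10⁷ m.
Transfer ellipse a_t = (r₁ + r₂)/2 = 1.742×10⁷ m.
At r₁: circular v_c1 = √(μ/r₁) = 7145 m/s; transfer-perigee v_p = √[μ(2/r₁ − 1/a_t)] = 8900 m/s.
Δv₁ = v_p − v_c1 = 1756 m/s.
At r₂: circular v_c2 = √(μ/r₂) = 3840 m/s; transfer-apogee v_a = √[μ(2/r₂ − 1/a_t)] = 2571 m/s.
Δv₂ = v_c2 − v_a = 1269 m/s.
Total Δv = Δv₁ + Δv₂ = 3025 m/s.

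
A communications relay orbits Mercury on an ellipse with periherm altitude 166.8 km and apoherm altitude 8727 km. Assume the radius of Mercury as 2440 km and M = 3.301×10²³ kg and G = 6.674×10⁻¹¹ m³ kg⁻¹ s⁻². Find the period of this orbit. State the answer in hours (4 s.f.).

T ≈ 6.720 hours

μ = GM = 6.674×10⁻¹¹ × 3.301×10²³ = 2.203×10¹³ m³/s².
r_p = 2440 + 166.8 = 2606.8 km = 2.6068×10⁶ m.
r_a = 2440 + 8727 = 11167 km = 1.1167×10⁷ m.
Semi-major axis a = (r_p + r_a)/2 = (2606.8 + 11167)/2 = 6886.9 km = 6.887×10⁶ m.
By Kepler's third law T = 2π√(a³/μ) = 2π × 3.851×10³ = 2.419×10⁴ s.
= 6.720 hours.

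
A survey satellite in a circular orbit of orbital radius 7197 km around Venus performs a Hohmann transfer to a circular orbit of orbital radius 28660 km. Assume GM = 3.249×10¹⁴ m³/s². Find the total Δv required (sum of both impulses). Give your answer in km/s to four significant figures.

r₁ = 7197 km = 7.197×10⁶ m.
r₂ = 28660 km = 2.866×10⁷ m.
Transfer ellipse a_t = (r₁ + r₂)/2 = 1.793×10⁷ m.
At r₁: circular v_c1 = √(μ/r₁) = 6719 m/s; transfer-periapsis v_p = √[μ(2/r₁ − 1/a_t)] = 8495 m/s.
Δv₁ = v_p − v_c1 = 1776 m/s.
At r₂: circular v_c2 = √(μ/r₂) = 3367 m/s; transfer-apoapsis v_a = √[μ(2/r₂ − 1/a_t)] = 2133 m/s.
Δv₂ = v_c2 − v_a = 1234 m/s.
Total Δv = Δv₁ + Δv₂ = 3010 m/s = 3.010 km/s.

Δv_total ≈ 3.010 km/s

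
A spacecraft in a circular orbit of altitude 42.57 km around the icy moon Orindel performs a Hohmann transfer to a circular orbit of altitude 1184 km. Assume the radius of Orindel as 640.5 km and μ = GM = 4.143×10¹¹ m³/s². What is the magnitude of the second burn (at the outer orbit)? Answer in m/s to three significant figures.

r₁ = 640.5 + 42.57 = 683.07 km = 6.8307×10⁵ m.
r₂ = 640.5 + 1184 = 1824.5 km = 1.8245×10⁶ m.
Transfer ellipse a_t = (r₁ + r₂)/2 = 1.254×10⁶ m.
At r₁: circular v_c1 = √(μ/r₁) = 778.8 m/s; transfer-periapsis v_p = √[μ(2/r₁ − 1/a_t)] = 939.5 m/s.
At r₂: circular v_c2 = √(μ/r₂) = 476.5 m/s; transfer-apoapsis v_a = √[μ(2/r₂ − 1/a_t)] = 351.7 m/s.
Δv₂ = v_c2 − v_a = 124.8 m/s.

Δv ≈ 125 m/s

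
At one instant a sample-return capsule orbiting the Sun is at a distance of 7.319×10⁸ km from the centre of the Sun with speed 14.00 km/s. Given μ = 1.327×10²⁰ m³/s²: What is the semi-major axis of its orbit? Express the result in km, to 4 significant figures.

a ≈ 7.964×10⁸ km

r = 7.319×10¹¹ m.
Vis-viva rearranged: 1/a = 2/r − v²/μ = 2.733×10⁻¹² − 1.477×10⁻¹² = 1.256×10⁻¹² m⁻¹.
a = 7.964×10¹¹ m = 7.9643×10⁸ km.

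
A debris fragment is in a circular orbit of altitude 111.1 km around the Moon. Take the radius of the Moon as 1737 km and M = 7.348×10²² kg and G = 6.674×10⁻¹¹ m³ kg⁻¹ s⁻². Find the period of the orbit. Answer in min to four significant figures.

μ = GM = 6.674×10⁻¹¹ × 7.348×10²² = 4.904×10¹² m³/s².
r = 1737 + 111.1 = 1848.1 km = 1.8481×10⁶ m.
Kepler's third law: T = 2π√(r³/μ) = 2π√((1.848×10⁶)³ / 4.904×10¹²).
r³/μ = 1.287×10⁶ s², so T = 2π × 1.135×10³ = 7.128×10³ s.
Converting: 7.128×10³ s ÷ 60.00 = 118.8 min.

T ≈ 118.8 min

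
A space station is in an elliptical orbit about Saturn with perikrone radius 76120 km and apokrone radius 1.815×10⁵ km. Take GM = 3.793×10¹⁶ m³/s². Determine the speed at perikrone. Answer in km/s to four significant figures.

v ≈ 26.50 km/s

Semi-major axis a = (r_p + r_a)/2 = 1.2881×10⁵ km = 1.288×10⁸ m.
Vis-viva: v² = μ(2/r − 1/a) = 3.793×10¹⁶ × (2.627×10⁻⁸ − 7.763×10⁻⁹) = 7.021×10⁸ m²/s².
v = 26500 m/s = 26.50 km/s.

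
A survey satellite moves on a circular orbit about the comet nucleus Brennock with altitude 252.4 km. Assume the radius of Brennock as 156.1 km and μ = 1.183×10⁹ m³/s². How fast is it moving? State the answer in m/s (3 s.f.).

r = 156.1 + 252.4 = 408.50 km = 4.0850×10⁵ m.
For a circular orbit v = √(μ/r) = √(1.183×10⁹ / 4.085×10⁵) = √(2.896×10³) = 53.81 m/s.

v ≈ 53.8 m/s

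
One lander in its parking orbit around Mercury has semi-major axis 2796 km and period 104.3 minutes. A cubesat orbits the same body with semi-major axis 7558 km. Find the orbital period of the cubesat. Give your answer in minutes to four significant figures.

T₂ ≈ 463.5 minutes

Kepler's third law: T² ∝ a³, so T₂ = T₁ (a₂/a₁)^(3/2).
a₂/a₁ = 2.703, (a₂/a₁)^(3/2) = 4.444.
T₂ = 104.3 × 4.444 = 463.5 minutes.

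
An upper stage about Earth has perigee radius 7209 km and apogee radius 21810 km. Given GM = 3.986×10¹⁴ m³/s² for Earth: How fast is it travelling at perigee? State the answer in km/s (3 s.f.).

v ≈ 9.12 km/s

Semi-major axis a = (r_p + r_a)/2 = 14510 km = 1.451×10⁷ m.
Vis-viva: v² = μ(2/r − 1/a) = 3.986×10¹⁴ × (2.774×10⁻⁷ − 6.892×10⁻⁸) = 8.311×10⁷ m²/s².
v = 9117 m/s = 9.117 km/s.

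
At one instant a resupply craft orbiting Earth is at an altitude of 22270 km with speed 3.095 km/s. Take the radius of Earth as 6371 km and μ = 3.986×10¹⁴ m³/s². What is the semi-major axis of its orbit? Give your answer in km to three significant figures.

a ≈ 21800 km

r = 6371 + 22270 = 28641 km = 2.864×10⁷ m.
Vis-viva rearranged: 1/a = 2/r − v²/μ = 6.983×10⁻⁸ − 2.403×10⁻⁸ = 4.580×10⁻⁸ m⁻¹.
a = 2.183×10⁷ m = 21835 km.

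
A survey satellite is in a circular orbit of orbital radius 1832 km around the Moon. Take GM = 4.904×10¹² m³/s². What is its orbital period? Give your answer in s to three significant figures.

r = 1832 km = 1.832×10⁶ m.
Kepler's third law: T = 2π√(r³/μ) = 2π√((1.832×10⁶)³ / 4.904×10¹²).
r³/μ = 1.254×10⁶ s², so T = 2π × 1.120×10³ = 7.035×10³ s.

T ≈ 7040 s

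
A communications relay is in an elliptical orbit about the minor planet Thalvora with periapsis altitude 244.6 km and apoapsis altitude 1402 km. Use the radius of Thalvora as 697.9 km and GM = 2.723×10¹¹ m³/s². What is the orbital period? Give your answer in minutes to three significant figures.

T ≈ 377 minutes

r_p = 697.9 + 244.6 = 942.50 km = 9.4250×10⁵ m.
r_a = 697.9 + 1402 = 2099.9 km = 2.0999×10⁶ m.
Semi-major axis a = (r_p + r_a)/2 = (942.50 + 2099.9)/2 = 1521.2 km = 1.521×10⁶ m.
By Kepler's third law T = 2π√(a³/μ) = 2π × 3.595×10³ = 2.259×10⁴ s.
= 376.5 minutes.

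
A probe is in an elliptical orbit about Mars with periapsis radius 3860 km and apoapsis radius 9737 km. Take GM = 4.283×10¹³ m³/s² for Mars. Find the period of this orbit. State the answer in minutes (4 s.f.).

Semi-major axis a = (r_p + r_a)/2 = (3860.0 + 9737.0)/2 = 6798.5 km = 6.798×10⁶ m.
By Kepler's third law T = 2π√(a³/μ) = 2π × 2.709×10³ = 1.702×10⁴ s.
= 283.6 minutes.

T ≈ 283.6 minutes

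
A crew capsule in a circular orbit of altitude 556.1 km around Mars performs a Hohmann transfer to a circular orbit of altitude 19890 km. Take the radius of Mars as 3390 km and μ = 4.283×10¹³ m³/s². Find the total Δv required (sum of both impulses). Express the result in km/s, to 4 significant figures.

Δv_total ≈ 1.640 km/s

r₁ = 3390 + 556.1 = 3946.1 km = 3.9461×10⁶ m.
r₂ = 3390 + 19890 = 23280 km = 2.3280×10⁷ m.
Transfer ellipse a_t = (r₁ + r₂)/2 = 1.361×10⁷ m.
At r₁: circular v_c1 = √(μ/r₁) = 3295 m/s; transfer-periapsis v_p = √[μ(2/r₁ − 1/a_t)] = 4308 m/s.
Δv₁ = v_p − v_c1 = 1014 m/s.
At r₂: circular v_c2 = √(μ/r₂) = 1356 m/s; transfer-apoapsis v_a = √[μ(2/r₂ − 1/a_t)] = 730.3 m/s.
Δv₂ = v_c2 − v_a = 626.1 m/s.
Total Δv = Δv₁ + Δv₂ = 1640 m/s = 1.640 km/s.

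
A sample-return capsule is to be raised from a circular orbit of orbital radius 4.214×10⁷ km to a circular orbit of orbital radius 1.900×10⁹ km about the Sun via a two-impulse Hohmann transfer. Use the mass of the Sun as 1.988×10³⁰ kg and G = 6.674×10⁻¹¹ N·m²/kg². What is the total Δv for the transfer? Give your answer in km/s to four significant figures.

Δv_total ≈ 28.99 km/s

μ = GM = 6.674×10⁻¹¹ × 1.988×10³⁰ = 1.327×10²⁰ m³/s².
r₁ = 4.214×10⁷ km = 4.214×10¹⁰ m.
r₂ = 1.900×10⁹ km = 1.900×10¹² m.
Transfer ellipse a_t = (r₁ + r₂)/2 = 9.711×10¹¹ m.
At r₁: circular v_c1 = √(μ/r₁) = 56110 m/s; transfer-perihelion v_p = √[μ(2/r₁ − 1/a_t)] = 78490 m/s.
Δv₁ = v_p − v_c1 = 22380 m/s.
At r₂: circular v_c2 = √(μ/r₂) = 8357 m/s; transfer-aphelion v_a = √[μ(2/r₂ − 1/a_t)] = 1741 m/s.
Δv₂ = v_c2 − v_a = 6616 m/s.
Total Δv = Δv₁ + Δv₂ = 28990 m/s = 28.99 km/s.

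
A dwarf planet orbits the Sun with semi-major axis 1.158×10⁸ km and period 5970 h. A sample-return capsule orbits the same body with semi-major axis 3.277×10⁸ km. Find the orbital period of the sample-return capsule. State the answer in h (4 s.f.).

Kepler's third law: T² ∝ a³, so T₂ = T₁ (a₂/a₁)^(3/2).
a₂/a₁ = 2.830, (a₂/a₁)^(3/2) = 4.760.
T₂ = 5970 × 4.760 = 28420 h.

T₂ ≈ 28420 h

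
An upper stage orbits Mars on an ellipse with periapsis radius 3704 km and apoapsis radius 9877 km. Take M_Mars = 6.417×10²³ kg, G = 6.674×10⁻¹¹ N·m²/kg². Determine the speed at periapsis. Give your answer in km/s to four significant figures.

μ = GM = 6.674×10⁻¹¹ × 6.417×10²³ = 4.283×10¹³ m³/s².
Semi-major axis a = (r_p + r_a)/2 = 6790.5 km = 6.790×10⁶ m.
Vis-viva: v² = μ(2/r − 1/a) = 4.283×10¹³ × (5.400×10⁻⁷ − 1.473×10⁻⁷) = 1.682×10⁷ m²/s².
v = 4101 m/s = 4.101 km/s.

v ≈ 4.101 km/s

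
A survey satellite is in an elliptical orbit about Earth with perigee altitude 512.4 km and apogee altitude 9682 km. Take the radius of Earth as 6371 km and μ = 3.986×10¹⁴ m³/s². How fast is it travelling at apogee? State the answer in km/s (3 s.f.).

r_p = 6371 + 512.4 = 6883.4 km = 6.8834×10⁶ m.
r_a = 6371 + 9682 = 16053 km = 1.6053×10⁷ m.
Semi-major axis a = (r_p + r_a)/2 = 11468 km = 1.147×10⁷ m.
Vis-viva: v² = μ(2/r − 1/a) = 3.986×10¹⁴ × (1.246×10⁻⁷ − 8.720×10⁻⁸) = 1.490×10⁷ m²/s².
v = 3861 m/s = 3.861 km/s.

v ≈ 3.86 km/s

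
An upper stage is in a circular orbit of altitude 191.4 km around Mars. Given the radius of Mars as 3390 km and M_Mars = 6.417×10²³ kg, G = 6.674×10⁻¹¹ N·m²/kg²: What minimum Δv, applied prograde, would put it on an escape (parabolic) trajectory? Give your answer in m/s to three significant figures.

Δv ≈ 1430 m/s

μ = GM = 6.674×10⁻¹¹ × 6.417×10²³ = 4.283×10¹³ m³/s².
r = 3390 + 191.4 = 3581.4 km = 3.5814×10⁶ m.
Circular speed v_c = √(μ/r) = 3458 m/s.
Escape speed v_esc = √(2μ/r) = √2 × v_c = 4890 m/s.
Δv = v_esc − v_c = 1432 m/s.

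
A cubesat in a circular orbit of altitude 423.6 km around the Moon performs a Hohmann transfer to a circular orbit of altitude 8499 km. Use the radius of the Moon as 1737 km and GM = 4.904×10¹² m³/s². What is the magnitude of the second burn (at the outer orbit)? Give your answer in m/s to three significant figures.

r₁ = 1737 + 423.6 = 2160.6 km = 2.1606×10⁶ m.
r₂ = 1737 + 8499 = 10236 km = 1.0236×10⁷ m.
Transfer ellipse a_t = (r₁ + r₂)/2 = 6.198×10⁶ m.
At r₁: circular v_c1 = √(μ/r₁) = 1507 m/s; transfer-perilune v_p = √[μ(2/r₁ − 1/a_t)] = 1936 m/s.
At r₂: circular v_c2 = √(μ/r₂) = 692.2 m/s; transfer-apolune v_a = √[μ(2/r₂ − 1/a_t)] = 408.7 m/s.
Δv₂ = v_c2 − v_a = 283.5 m/s.

Δv ≈ 284 m/s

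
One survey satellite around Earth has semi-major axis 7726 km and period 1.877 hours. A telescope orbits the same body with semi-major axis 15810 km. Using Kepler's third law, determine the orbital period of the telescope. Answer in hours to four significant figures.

T₂ ≈ 5.495 hours

Kepler's third law: T² ∝ a³, so T₂ = T₁ (a₂/a₁)^(3/2).
a₂/a₁ = 2.046, (a₂/a₁)^(3/2) = 2.927.
T₂ = 1.877 × 2.927 = 5.495 hours.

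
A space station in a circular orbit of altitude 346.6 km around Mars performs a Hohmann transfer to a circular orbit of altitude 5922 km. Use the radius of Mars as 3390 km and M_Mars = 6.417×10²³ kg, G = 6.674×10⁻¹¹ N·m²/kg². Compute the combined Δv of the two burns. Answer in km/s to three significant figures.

Δv_total ≈ 1.18 km/s

μ = GM = 6.674×10⁻¹¹ × 6.417×10²³ = 4.283×10¹³ m³/s².
r₁ = 3390 + 346.6 = 3736.6 km = 3.7366×10⁶ m.
r₂ = 3390 + 5922 = 9312.0 km = 9.3120×10⁶ m.
Transfer ellipse a_t = (r₁ + r₂)/2 = 6.524×10⁶ m.
At r₁: circular v_c1 = √(μ/r₁) = 3385 m/s; transfer-periapsis v_p = √[μ(2/r₁ − 1/a_t)] = 4045 m/s.
Δv₁ = v_p − v_c1 = 659.1 m/s.
At r₂: circular v_c2 = √(μ/r₂) = 2145 m/s; transfer-apoapsis v_a = √[μ(2/r₂ − 1/a_t)] = 1623 m/s.
Δv₂ = v_c2 − v_a = 521.6 m/s.
Total Δv = Δv₁ + Δv₂ = 1181 m/s = 1.181 km/s.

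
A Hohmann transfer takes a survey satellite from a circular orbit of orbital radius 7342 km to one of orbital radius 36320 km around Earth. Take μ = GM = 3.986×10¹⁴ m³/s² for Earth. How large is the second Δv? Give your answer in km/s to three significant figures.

r₁ = 7342 km = 7.342×10⁶ m.
r₂ = 36320 km = 3.632×10⁷ m.
Transfer ellipse a_t = (r₁ + r₂)/2 = 2.183×10⁷ m.
At r₁: circular v_c1 = √(μ/r₁) = 7368 m/s; transfer-perigee v_p = √[μ(2/r₁ − 1/a_t)] = 9504 m/s.
At r₂: circular v_c2 = √(μ/r₂) = 3313 m/s; transfer-apogee v_a = √[μ(2/r₂ − 1/a_t)] = 1921 m/s.
Δv₂ = v_c2 − v_a = 1392 m/s.
= 1.392 km/s.

Δv ≈ 1.39 km/s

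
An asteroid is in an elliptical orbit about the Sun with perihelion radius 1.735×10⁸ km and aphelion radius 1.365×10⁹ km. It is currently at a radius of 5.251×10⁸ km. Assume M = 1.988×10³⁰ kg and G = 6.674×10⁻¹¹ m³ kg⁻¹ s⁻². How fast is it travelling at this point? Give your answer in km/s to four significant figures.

v ≈ 18.24 km/s

μ = GM = 6.674×10⁻¹¹ × 1.988×10³⁰ = 1.327×10²⁰ m³/s².
Semi-major axis a = (r_p + r_a)/2 = 7.6925×10⁸ km = 7.692×10¹¹ m.
Vis-viva: v² = μ(2/r − 1/a) = 1.327×10²⁰ × (3.809×10⁻¹² − 1.300×10⁻¹²) = 3.329×10⁸ m²/s².
v = 18240 m/s = 18.24 km/s.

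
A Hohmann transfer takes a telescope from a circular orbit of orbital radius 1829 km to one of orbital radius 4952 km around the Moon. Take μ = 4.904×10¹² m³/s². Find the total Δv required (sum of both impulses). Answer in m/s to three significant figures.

Δv_total ≈ 606 m/s

r₁ = 1829 km = 1.829×10⁶ m.
r₂ = 4952 km = 4.952×10⁶ m.
Transfer ellipse a_t = (r₁ + r₂)/2 = 3.390×10⁶ m.
At r₁: circular v_c1 = √(μ/r₁) = 1637 m/s; transfer-perilune v_p = √[μ(2/r₁ − 1/a_t)] = 1979 m/s.
Δv₁ = v_p − v_c1 = 341.5 m/s.
At r₂: circular v_c2 = √(μ/r₂) = 995.1 m/s; transfer-apolune v_a = √[μ(2/r₂ − 1/a_t)] = 730.9 m/s.
Δv₂ = v_c2 − v_a = 264.2 m/s.
Total Δv = Δv₁ + Δv₂ = 605.7 m/s.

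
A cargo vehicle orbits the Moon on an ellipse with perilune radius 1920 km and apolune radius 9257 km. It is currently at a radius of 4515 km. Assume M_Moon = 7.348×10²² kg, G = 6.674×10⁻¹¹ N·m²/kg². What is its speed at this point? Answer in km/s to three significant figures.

v ≈ 1.14 km/s

μ = GM = 6.674×10⁻¹¹ × 7.348×10²² = 4.904×10¹² m³/s².
Semi-major axis a = (r_p + r_a)/2 = 5588.5 km = 5.588×10⁶ m.
Vis-viva: v² = μ(2/r − 1/a) = 4.904×10¹² × (4.430×10⁻⁷ − 1.789×10⁻⁷) = 1.295×10⁶ m²/s².
v = 1138 m/s = 1.138 km/s.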